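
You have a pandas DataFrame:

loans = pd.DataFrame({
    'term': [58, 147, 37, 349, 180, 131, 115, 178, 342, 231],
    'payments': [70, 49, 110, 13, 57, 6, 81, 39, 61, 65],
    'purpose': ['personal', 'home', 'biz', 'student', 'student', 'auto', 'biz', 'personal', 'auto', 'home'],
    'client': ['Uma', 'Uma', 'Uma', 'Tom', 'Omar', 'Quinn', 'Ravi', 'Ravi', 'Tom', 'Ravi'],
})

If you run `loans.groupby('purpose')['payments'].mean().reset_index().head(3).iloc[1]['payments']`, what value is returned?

95.5

group by purpose, mean of payments:
purpose
auto        33.5
biz         95.5
home        57.0
personal    54.5
student     35.0
Name: payments, dtype: float64
reset_index():
    purpose  payments
0      auto      33.5
1       biz      95.5
2      home      57.0
3  personal      54.5
4   student      35.0
take first 3 rows:
  purpose  payments
0    auto      33.5
1     biz      95.5
2    home      57.0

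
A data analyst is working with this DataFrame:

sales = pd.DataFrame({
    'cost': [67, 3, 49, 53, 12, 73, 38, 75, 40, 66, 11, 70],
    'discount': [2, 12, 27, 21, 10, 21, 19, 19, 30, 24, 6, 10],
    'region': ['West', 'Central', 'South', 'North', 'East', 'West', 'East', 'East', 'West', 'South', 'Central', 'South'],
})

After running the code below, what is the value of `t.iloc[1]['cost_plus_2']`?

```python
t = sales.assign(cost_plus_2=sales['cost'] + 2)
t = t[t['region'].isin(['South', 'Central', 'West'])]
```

5

add column cost_plus_2 = sales['cost'] + 2:
    cost  discount   region  cost_plus_2
0     67         2     West           69
1      3        12  Central            5
2     49        27    South           51
3     53        21    North           55
4     12        10     East           14
5     73        21     West           75
6     38        19     East           40
7     75        19     East           77
8     40        30     West           42
9     66        24    South           68
10    11         6  Central           13
11    70        10    South           72
filter rows where region in ['South', 'Central', 'West']:
    cost  discount   region  cost_plus_2
0     67         2     West           69
1      3        12  Central            5
2     49        27    South           51
5     73        21     West           75
8     40        30     West           42
9     66        24    South           68
10    11         6  Central           13
11    70        10    South           72
Taking the value at position 1, column 'cost_plus_2' gives 5.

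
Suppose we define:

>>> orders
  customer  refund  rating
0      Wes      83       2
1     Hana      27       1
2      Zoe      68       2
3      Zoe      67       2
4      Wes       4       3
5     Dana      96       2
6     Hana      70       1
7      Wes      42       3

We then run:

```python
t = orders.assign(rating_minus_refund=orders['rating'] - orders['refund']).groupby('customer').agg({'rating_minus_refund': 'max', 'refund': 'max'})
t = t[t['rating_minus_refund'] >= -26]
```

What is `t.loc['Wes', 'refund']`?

add column rating_minus_refund = orders['rating'] - orders['refund']:
  customer  refund  rating  rating_minus_refund
0      Wes      83       2                  -81
1     Hana      27       1                  -26
2      Zoe      68       2                  -66
3      Zoe      67       2                  -65
4      Wes       4       3                   -1
5     Dana      96       2                  -94
6     Hana      70       1                  -69
7      Wes      42       3                  -39
group by customer: max(rating_minus_refund), max(refund):
          rating_minus_refund  refund
customer                             
Dana                      -94      96
Hana                      -26      70
Wes                        -1      83
Zoe                       -65      68
filter rows where rating_minus_refund >= -26:
          rating_minus_refund  refund
customer                             
Hana                      -26      70
Wes                        -1      83
The value at row 'Wes', column 'refund' is 83.

83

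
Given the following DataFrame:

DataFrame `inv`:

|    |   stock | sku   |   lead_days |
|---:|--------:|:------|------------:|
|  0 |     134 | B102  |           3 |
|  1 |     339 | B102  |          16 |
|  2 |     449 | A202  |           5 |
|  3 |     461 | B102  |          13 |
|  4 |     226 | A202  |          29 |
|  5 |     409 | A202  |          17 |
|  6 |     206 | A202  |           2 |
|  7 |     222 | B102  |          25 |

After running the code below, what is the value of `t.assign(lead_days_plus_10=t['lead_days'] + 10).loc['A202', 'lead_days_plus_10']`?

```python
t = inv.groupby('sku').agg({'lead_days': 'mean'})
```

group by sku, mean of lead_days:
      lead_days
sku            
A202      13.25
B102      14.25
add column lead_days_plus_10 = t['lead_days'] + 10:
      lead_days  lead_days_plus_10
sku                               
A202      13.25              23.25
B102      14.25              24.25

23.25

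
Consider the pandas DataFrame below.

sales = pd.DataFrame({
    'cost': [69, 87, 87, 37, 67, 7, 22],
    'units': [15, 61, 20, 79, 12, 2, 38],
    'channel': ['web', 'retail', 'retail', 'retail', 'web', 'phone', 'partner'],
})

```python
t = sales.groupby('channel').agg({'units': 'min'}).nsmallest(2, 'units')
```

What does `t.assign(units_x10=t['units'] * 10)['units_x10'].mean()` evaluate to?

70.0

group by channel, min of units:
         units
channel       
partner     38
phone        2
retail      20
web         12
take 2 rows with smallest units:
         units
channel       
phone        2
web         12
add column units_x10 = t['units'] * 10:
         units  units_x10
channel                  
phone        2         20
web         12        120
The mean of column 'units_x10' is 70.0.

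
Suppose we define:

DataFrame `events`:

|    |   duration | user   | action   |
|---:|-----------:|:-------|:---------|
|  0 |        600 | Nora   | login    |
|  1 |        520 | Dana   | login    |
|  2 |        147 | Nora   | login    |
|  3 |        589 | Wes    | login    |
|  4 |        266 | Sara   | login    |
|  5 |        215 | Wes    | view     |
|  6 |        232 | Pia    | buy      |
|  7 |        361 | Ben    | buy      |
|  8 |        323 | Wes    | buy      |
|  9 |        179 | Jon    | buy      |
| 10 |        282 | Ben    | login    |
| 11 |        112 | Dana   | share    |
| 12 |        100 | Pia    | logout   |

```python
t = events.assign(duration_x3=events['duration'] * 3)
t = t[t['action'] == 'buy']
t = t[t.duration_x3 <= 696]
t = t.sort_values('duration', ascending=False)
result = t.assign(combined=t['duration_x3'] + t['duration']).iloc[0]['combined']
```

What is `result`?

add column duration_x3 = events['duration'] * 3:
    duration  user  action  duration_x3
0        600  Nora   login         1800
1        520  Dana   login         1560
2        147  Nora   login          441
3        589   Wes   login         1767
4        266  Sara   login          798
5        215   Wes    view          645
6        232   Pia     buy          696
7        361   Ben     buy         1083
8        323   Wes     buy          969
9        179   Jon     buy          537
10       282   Ben   login          846
11       112  Dana   share          336
12       100   Pia  logout          300
filter rows where action == 'buy':
   duration user action  duration_x3
6       232  Pia    buy          696
7       361  Ben    buy         1083
8       323  Wes    buy          969
9       179  Jon    buy          537
filter rows where duration_x3 <= 696:
   duration user action  duration_x3
6       232  Pia    buy          696
9       179  Jon    buy          537
sort by duration descending:
   duration user action  duration_x3
6       232  Pia    buy          696
9       179  Jon    buy          537
add column combined = t['duration_x3'] + t['duration']:
   duration user action  duration_x3  combined
6       232  Pia    buy          696       928
9       179  Jon    buy          537       716
Hence 928.

928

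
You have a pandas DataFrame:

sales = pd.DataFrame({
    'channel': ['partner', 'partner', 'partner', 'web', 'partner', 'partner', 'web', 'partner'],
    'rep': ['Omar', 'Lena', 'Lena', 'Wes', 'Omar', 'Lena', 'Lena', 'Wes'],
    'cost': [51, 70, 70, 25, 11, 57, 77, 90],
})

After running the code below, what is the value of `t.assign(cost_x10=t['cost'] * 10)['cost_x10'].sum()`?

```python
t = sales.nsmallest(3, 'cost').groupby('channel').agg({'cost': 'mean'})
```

560.0

take 3 rows with smallest cost:
   channel   rep  cost
4  partner  Omar    11
3      web   Wes    25
0  partner  Omar    51
group by channel, mean of cost:
         cost
channel      
partner  31.0
web      25.0
add column cost_x10 = t['cost'] * 10:
         cost  cost_x10
channel                
partner  31.0     310.0
web      25.0     250.0
So sum() = 560.0.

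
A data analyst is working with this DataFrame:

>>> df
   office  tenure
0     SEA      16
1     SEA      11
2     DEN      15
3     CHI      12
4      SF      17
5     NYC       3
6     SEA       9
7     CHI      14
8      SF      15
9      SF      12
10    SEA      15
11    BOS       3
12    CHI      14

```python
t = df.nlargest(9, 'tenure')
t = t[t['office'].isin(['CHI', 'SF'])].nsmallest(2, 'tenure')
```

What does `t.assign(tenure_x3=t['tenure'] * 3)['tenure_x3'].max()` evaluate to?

take 9 rows with largest tenure:
   office  tenure
4      SF      17
0     SEA      16
2     DEN      15
8      SF      15
10    SEA      15
7     CHI      14
12    CHI      14
3     CHI      12
9      SF      12
filter rows where office in ['CHI', 'SF']:
   office  tenure
4      SF      17
8      SF      15
7     CHI      14
12    CHI      14
3     CHI      12
9      SF      12
take 2 rows with smallest tenure:
  office  tenure
3    CHI      12
9     SF      12
add column tenure_x3 = t['tenure'] * 3:
  office  tenure  tenure_x3
3    CHI      12         36
9     SF      12         36
The max of column 'tenure_x3' is 36.

36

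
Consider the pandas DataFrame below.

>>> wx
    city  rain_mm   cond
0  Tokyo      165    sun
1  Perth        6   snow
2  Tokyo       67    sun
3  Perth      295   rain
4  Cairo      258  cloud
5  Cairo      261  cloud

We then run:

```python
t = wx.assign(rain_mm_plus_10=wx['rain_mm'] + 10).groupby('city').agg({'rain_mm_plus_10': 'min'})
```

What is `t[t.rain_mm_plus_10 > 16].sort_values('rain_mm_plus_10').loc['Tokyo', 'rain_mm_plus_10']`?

77

add column rain_mm_plus_10 = wx['rain_mm'] + 10:
    city  rain_mm   cond  rain_mm_plus_10
0  Tokyo      165    sun              175
1  Perth        6   snow               16
2  Tokyo       67    sun               77
3  Perth      295   rain              305
4  Cairo      258  cloud              268
5  Cairo      261  cloud              271
group by city, min of rain_mm_plus_10:
       rain_mm_plus_10
city                  
Cairo              268
Perth               16
Tokyo               77
filter rows where rain_mm_plus_10 > 16:
       rain_mm_plus_10
city                  
Cairo              268
Tokyo               77
sort by rain_mm_plus_10:
       rain_mm_plus_10
city                  
Tokyo               77
Cairo              268
Taking the value at row 'Tokyo', column 'rain_mm_plus_10' gives 77.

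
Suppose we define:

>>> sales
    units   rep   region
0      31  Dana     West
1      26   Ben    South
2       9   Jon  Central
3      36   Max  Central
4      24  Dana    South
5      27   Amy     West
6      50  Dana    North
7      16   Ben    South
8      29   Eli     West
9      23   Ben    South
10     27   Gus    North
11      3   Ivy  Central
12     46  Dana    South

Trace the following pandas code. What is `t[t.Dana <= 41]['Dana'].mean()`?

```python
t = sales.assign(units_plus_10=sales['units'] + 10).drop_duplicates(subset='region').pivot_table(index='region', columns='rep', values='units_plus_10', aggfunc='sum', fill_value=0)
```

add column units_plus_10 = sales['units'] + 10:
    units   rep   region  units_plus_10
0      31  Dana     West             41
1      26   Ben    South             36
2       9   Jon  Central             19
3      36   Max  Central             46
4      24  Dana    South             34
5      27   Amy     West             37
6      50  Dana    North             60
7      16   Ben    South             26
8      29   Eli     West             39
9      23   Ben    South             33
10     27   Gus    North             37
11      3   Ivy  Central             13
12     46  Dana    South             56
drop duplicate region (keep=first):
   units   rep   region  units_plus_10
0     31  Dana     West             41
1     26   Ben    South             36
2      9   Jon  Central             19
6     50  Dana    North             60
pivot: rows=region, cols=rep, sum(units_plus_10):
rep      Ben  Dana  Jon
region                 
Central    0     0   19
North      0    60    0
South     36     0    0
West       0    41    0
filter rows where Dana <= 41:
rep      Ben  Dana  Jon
region                 
Central    0     0   19
South     36     0    0
West       0    41    0
So mean() = 13.6666666667.

13.6666666667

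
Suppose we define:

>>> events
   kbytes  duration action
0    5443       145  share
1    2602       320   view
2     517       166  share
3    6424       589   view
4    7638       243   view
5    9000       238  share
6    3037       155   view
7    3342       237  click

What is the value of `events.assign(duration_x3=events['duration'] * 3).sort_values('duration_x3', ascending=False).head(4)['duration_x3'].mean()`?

1042.5

add column duration_x3 = events['duration'] * 3:
   kbytes  duration action  duration_x3
0    5443       145  share          435
1    2602       320   view          960
2     517       166  share          498
3    6424       589   view         1767
4    7638       243   view          729
5    9000       238  share          714
6    3037       155   view          465
7    3342       237  click          711
sort by duration_x3 descending:
   kbytes  duration action  duration_x3
3    6424       589   view         1767
1    2602       320   view          960
4    7638       243   view          729
5    9000       238  share          714
7    3342       237  click          711
2     517       166  share          498
6    3037       155   view          465
0    5443       145  share          435
take first 4 rows:
   kbytes  duration action  duration_x3
3    6424       589   view         1767
1    2602       320   view          960
4    7638       243   view          729
5    9000       238  share          714
mean of column 'duration_x3' → 1042.5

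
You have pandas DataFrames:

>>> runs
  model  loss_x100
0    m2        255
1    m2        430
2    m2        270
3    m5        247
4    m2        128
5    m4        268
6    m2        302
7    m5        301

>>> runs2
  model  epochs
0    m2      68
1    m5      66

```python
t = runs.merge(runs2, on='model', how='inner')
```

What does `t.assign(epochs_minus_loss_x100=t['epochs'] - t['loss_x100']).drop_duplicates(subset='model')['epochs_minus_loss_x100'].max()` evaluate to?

merge on 'model' (how='inner') → 7 rows:
  model  loss_x100  epochs
0    m2        255      68
1    m2        430      68
2    m2        270      68
3    m5        247      66
4    m2        128      68
5    m2        302      68
6    m5        301      66
add column epochs_minus_loss_x100 = t['epochs'] - t['loss_x100']:
  model  loss_x100  epochs  epochs_minus_loss_x100
0    m2        255      68                    -187
1    m2        430      68                    -362
2    m2        270      68                    -202
3    m5        247      66                    -181
4    m2        128      68                     -60
5    m2        302      68                    -234
6    m5        301      66                    -235
drop duplicate model (keep=first):
  model  loss_x100  epochs  epochs_minus_loss_x100
0    m2        255      68                    -187
3    m5        247      66                    -181

-181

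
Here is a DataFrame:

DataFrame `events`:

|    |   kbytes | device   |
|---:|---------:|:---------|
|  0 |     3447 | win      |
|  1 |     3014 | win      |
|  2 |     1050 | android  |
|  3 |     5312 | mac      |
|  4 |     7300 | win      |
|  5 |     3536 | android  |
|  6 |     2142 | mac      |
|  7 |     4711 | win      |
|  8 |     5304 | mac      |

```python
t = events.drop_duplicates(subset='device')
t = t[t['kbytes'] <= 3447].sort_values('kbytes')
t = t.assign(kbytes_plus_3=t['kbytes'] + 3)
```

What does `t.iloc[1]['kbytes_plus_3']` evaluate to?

3450

drop duplicate device (keep=first):
   kbytes   device
0    3447      win
2    1050  android
3    5312      mac
filter rows where kbytes <= 3447:
   kbytes   device
0    3447      win
2    1050  android
sort by kbytes:
   kbytes   device
2    1050  android
0    3447      win
add column kbytes_plus_3 = t['kbytes'] + 3:
   kbytes   device  kbytes_plus_3
2    1050  android           1053
0    3447      win           3450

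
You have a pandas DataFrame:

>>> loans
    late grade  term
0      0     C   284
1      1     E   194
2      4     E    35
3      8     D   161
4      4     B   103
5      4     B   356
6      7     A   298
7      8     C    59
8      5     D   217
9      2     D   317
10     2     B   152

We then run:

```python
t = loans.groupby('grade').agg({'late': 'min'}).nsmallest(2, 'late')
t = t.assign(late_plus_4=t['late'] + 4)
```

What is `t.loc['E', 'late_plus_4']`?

5

group by grade, min of late:
       late
grade      
A         7
B         2
C         0
D         2
E         1
take 2 rows with smallest late:
       late
grade      
C         0
E         1
add column late_plus_4 = t['late'] + 4:
       late  late_plus_4
grade                   
C         0            4
E         1            5
Taking the value at row 'E', column 'late_plus_4' gives 5.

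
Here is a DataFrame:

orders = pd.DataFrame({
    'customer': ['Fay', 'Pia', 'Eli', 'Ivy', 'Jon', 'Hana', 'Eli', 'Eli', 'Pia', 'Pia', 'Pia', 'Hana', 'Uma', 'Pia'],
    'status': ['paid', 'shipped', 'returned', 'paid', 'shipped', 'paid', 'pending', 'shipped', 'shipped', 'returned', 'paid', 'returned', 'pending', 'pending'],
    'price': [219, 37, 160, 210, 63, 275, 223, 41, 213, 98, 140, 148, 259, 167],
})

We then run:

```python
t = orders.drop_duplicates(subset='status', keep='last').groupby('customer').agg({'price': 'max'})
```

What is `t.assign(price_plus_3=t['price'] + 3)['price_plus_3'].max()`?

216

drop duplicate status (keep=last):
   customer    status  price
8       Pia   shipped    213
10      Pia      paid    140
11     Hana  returned    148
13      Pia   pending    167
group by customer, max of price:
          price
customer       
Hana        148
Pia         213
add column price_plus_3 = t['price'] + 3:
          price  price_plus_3
customer                     
Hana        148           151
Pia         213           216
So max() = 216.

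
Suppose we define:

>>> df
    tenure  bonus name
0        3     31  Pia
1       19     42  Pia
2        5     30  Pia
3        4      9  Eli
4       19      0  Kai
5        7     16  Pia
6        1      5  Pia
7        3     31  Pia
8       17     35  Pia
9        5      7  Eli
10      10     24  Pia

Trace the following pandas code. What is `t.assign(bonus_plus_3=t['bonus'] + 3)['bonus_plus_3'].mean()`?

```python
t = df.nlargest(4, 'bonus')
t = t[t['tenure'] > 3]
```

take 4 rows with largest bonus:
   tenure  bonus name
1      19     42  Pia
8      17     35  Pia
0       3     31  Pia
7       3     31  Pia
filter rows where tenure > 3:
   tenure  bonus name
1      19     42  Pia
8      17     35  Pia
add column bonus_plus_3 = t['bonus'] + 3:
   tenure  bonus name  bonus_plus_3
1      19     42  Pia            45
8      17     35  Pia            38
The mean of column 'bonus_plus_3' is 41.5.

41.5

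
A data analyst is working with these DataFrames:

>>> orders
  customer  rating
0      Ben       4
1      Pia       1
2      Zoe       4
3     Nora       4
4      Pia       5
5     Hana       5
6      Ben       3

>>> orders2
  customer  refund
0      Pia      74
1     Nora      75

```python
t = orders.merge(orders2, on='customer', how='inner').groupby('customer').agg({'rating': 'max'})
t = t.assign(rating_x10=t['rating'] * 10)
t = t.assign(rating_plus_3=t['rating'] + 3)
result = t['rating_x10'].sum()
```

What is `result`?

merge on 'customer' (how='inner') → 3 rows:
  customer  rating  refund
0      Pia       1      74
1     Nora       4      75
2      Pia       5      74
group by customer, max of rating:
          rating
customer        
Nora           4
Pia            5
add column rating_x10 = t['rating'] * 10:
          rating  rating_x10
customer                    
Nora           4          40
Pia            5          50
add column rating_plus_3 = t['rating'] + 3:
          rating  rating_x10  rating_plus_3
customer                                   
Nora           4          40              7
Pia            5          50              8
Finally, sum of column 'rating_x10' = 90.

90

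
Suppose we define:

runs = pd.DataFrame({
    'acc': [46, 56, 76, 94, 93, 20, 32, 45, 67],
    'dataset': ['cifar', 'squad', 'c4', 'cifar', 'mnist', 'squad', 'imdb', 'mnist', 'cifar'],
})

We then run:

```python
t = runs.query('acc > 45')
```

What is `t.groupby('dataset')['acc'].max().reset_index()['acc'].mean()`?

filter rows where acc > 45:
   acc dataset
0   46   cifar
1   56   squad
2   76      c4
3   94   cifar
4   93   mnist
8   67   cifar
group by dataset, max of acc:
dataset
c4       76
cifar    94
mnist    93
squad    56
Name: acc, dtype: int64
reset_index():
  dataset  acc
0      c4   76
1   cifar   94
2   mnist   93
3   squad   56
Finally, mean of column 'acc' = 79.75.

79.75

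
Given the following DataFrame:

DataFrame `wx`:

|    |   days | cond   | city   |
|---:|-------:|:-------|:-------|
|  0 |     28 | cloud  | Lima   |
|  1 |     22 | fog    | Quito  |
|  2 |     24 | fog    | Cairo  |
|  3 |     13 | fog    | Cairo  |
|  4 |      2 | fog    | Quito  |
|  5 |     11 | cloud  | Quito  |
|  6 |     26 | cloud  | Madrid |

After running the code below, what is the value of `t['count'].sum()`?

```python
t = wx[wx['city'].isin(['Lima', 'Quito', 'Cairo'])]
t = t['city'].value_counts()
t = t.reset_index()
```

filter rows where city in ['Lima', 'Quito', 'Cairo']:
   days   cond   city
0    28  cloud   Lima
1    22    fog  Quito
2    24    fog  Cairo
3    13    fog  Cairo
4     2    fog  Quito
5    11  cloud  Quito
value_counts of city:
city
Quito    3
Cairo    2
Lima     1
Name: count, dtype: int64
reset_index():
    city  count
0  Quito      3
1  Cairo      2
2   Lima      1
sum of column 'count' → 6

6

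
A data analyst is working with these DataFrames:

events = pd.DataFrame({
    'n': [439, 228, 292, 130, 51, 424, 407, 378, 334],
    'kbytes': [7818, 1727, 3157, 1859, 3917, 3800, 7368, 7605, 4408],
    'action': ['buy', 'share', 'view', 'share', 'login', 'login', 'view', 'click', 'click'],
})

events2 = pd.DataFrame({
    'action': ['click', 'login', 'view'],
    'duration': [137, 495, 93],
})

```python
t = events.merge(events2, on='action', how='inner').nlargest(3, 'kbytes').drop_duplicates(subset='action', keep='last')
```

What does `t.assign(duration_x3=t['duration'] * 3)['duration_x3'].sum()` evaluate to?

690

merge on 'action' (how='inner') → 6 rows:
     n  kbytes action  duration
0  292    3157   view        93
1   51    3917  login       495
2  424    3800  login       495
3  407    7368   view        93
4  378    7605  click       137
5  334    4408  click       137
take 3 rows with largest kbytes:
     n  kbytes action  duration
4  378    7605  click       137
3  407    7368   view        93
5  334    4408  click       137
drop duplicate action (keep=last):
     n  kbytes action  duration
3  407    7368   view        93
5  334    4408  click       137
add column duration_x3 = t['duration'] * 3:
     n  kbytes action  duration  duration_x3
3  407    7368   view        93          279
5  334    4408  click       137          411
Finally, sum of column 'duration_x3' = 690.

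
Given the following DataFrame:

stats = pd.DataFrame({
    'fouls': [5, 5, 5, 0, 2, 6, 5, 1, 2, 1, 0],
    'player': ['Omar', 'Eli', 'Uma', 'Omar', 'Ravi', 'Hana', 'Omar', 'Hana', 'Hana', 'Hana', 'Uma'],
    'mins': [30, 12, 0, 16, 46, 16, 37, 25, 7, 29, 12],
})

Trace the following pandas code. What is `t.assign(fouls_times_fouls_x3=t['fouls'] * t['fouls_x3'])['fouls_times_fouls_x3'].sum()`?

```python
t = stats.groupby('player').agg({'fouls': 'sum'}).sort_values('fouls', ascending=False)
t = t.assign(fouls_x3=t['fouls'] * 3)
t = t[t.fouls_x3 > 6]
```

750

group by player, sum of fouls:
        fouls
player       
Eli         5
Hana       10
Omar       10
Ravi        2
Uma         5
sort by fouls descending:
        fouls
player       
Hana       10
Omar       10
Eli         5
Uma         5
Ravi        2
add column fouls_x3 = t['fouls'] * 3:
        fouls  fouls_x3
player                 
Hana       10        30
Omar       10        30
Eli         5        15
Uma         5        15
Ravi        2         6
filter rows where fouls_x3 > 6:
        fouls  fouls_x3
player                 
Hana       10        30
Omar       10        30
Eli         5        15
Uma         5        15
add column fouls_times_fouls_x3 = t['fouls'] * t['fouls_x3']:
        fouls  fouls_x3  fouls_times_fouls_x3
player                                       
Hana       10        30                   300
Omar       10        30                   300
Eli         5        15                    75
Uma         5        15                    75
The sum of column 'fouls_times_fouls_x3' is 750.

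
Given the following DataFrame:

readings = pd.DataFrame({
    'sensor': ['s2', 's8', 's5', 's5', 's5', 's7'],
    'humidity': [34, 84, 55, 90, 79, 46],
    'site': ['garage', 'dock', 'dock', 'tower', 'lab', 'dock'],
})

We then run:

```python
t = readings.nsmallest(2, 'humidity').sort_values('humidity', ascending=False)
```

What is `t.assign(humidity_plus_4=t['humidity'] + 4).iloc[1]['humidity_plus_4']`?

38

take 2 rows with smallest humidity:
  sensor  humidity    site
0     s2        34  garage
5     s7        46    dock
sort by humidity descending:
  sensor  humidity    site
5     s7        46    dock
0     s2        34  garage
add column humidity_plus_4 = t['humidity'] + 4:
  sensor  humidity    site  humidity_plus_4
5     s7        46    dock               50
0     s2        34  garage               38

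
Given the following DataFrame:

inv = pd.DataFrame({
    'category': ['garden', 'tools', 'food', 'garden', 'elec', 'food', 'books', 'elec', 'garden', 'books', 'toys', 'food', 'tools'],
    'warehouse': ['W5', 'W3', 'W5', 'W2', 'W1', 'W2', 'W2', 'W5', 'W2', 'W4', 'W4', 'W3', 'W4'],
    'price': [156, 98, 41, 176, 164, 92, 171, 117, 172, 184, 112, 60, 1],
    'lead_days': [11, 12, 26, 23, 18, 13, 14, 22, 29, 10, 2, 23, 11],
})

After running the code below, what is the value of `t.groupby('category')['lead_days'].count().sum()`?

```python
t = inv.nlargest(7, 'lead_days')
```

7

take 7 rows with largest lead_days:
   category warehouse  price  lead_days
8    garden        W2    172         29
2      food        W5     41         26
3    garden        W2    176         23
11     food        W3     60         23
7      elec        W5    117         22
4      elec        W1    164         18
6     books        W2    171         14
group by category, count of lead_days:
category
books     1
elec      2
food      2
garden    2
Name: lead_days, dtype: int64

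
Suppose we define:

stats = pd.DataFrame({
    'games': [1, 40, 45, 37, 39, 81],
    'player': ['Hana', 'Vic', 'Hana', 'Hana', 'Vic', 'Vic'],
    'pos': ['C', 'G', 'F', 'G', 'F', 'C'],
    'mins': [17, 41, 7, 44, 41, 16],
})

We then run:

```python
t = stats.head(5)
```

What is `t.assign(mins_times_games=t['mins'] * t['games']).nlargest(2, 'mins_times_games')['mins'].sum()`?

take first 5 rows:
   games player pos  mins
0      1   Hana   C    17
1     40    Vic   G    41
2     45   Hana   F     7
3     37   Hana   G    44
4     39    Vic   F    41
add column mins_times_games = t['mins'] * t['games']:
   games player pos  mins  mins_times_games
0      1   Hana   C    17                17
1     40    Vic   G    41              1640
2     45   Hana   F     7               315
3     37   Hana   G    44              1628
4     39    Vic   F    41              1599
take 2 rows with largest mins_times_games:
   games player pos  mins  mins_times_games
1     40    Vic   G    41              1640
3     37   Hana   G    44              1628
sum of column 'mins' → 85

85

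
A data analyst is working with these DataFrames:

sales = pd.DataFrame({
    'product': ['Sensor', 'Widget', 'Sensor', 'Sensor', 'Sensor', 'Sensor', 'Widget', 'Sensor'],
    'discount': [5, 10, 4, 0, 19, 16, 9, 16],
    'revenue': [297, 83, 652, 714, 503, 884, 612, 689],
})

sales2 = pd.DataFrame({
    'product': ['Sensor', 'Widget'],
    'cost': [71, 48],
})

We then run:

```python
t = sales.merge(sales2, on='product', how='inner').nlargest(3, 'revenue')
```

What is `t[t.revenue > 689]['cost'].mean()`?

merge on 'product' (how='inner') → 8 rows:
  product  discount  revenue  cost
0  Sensor         5      297    71
1  Widget        10       83    48
2  Sensor         4      652    71
3  Sensor         0      714    71
4  Sensor        19      503    71
5  Sensor        16      884    71
6  Widget         9      612    48
7  Sensor        16      689    71
take 3 rows with largest revenue:
  product  discount  revenue  cost
5  Sensor        16      884    71
3  Sensor         0      714    71
7  Sensor        16      689    71
filter rows where revenue > 689:
  product  discount  revenue  cost
5  Sensor        16      884    71
3  Sensor         0      714    71
The mean of column 'cost' is 71.0.

71.0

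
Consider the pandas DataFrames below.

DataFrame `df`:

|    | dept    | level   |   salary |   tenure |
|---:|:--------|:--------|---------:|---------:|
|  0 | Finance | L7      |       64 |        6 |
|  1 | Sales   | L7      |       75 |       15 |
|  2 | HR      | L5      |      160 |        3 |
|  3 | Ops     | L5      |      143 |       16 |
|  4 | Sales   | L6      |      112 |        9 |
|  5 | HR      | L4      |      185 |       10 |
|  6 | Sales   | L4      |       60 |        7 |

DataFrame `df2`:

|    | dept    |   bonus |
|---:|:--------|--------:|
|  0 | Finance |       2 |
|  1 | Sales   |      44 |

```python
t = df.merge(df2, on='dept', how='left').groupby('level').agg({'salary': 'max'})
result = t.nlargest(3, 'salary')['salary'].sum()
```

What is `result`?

457

merge on 'dept' (how='left') → 7 rows:
      dept level  salary  tenure  bonus
0  Finance    L7      64       6    2.0
1    Sales    L7      75      15   44.0
2       HR    L5     160       3    NaN
3      Ops    L5     143      16    NaN
4    Sales    L6     112       9   44.0
5       HR    L4     185      10    NaN
6    Sales    L4      60       7   44.0
group by level, max of salary:
       salary
level        
L4        185
L5        160
L6        112
L7         75
take 3 rows with largest salary:
       salary
level        
L4        185
L5        160
L6        112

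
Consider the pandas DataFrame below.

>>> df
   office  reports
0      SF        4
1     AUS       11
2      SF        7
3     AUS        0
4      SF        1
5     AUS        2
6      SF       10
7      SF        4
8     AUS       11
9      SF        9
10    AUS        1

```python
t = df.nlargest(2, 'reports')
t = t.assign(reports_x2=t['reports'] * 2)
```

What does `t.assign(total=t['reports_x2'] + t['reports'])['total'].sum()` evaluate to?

take 2 rows with largest reports:
  office  reports
1    AUS       11
8    AUS       11
add column reports_x2 = t['reports'] * 2:
  office  reports  reports_x2
1    AUS       11          22
8    AUS       11          22
add column total = t['reports_x2'] + t['reports']:
  office  reports  reports_x2  total
1    AUS       11          22     33
8    AUS       11          22     33

66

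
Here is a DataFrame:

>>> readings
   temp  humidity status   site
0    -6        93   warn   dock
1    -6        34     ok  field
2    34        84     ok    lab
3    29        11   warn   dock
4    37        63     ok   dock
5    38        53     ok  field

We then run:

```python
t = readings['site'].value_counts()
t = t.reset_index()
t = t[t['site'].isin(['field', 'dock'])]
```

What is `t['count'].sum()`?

value_counts of site:
site
dock     3
field    2
lab      1
Name: count, dtype: int64
reset_index():
    site  count
0   dock      3
1  field      2
2    lab      1
filter rows where site in ['field', 'dock']:
    site  count
0   dock      3
1  field      2
Taking the sum of column 'count' gives 5.

5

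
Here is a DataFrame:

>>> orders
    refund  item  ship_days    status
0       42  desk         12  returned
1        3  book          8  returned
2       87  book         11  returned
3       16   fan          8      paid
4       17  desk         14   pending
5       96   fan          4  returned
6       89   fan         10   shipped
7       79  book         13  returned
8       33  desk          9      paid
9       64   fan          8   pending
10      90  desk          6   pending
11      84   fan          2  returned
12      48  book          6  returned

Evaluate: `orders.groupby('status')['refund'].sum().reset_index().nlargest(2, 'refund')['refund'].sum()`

610

group by status, sum of refund:
status
paid         49
pending     171
returned    439
shipped      89
Name: refund, dtype: int64
reset_index():
     status  refund
0      paid      49
1   pending     171
2  returned     439
3   shipped      89
take 2 rows with largest refund:
     status  refund
2  returned     439
1   pending     171
Hence 610.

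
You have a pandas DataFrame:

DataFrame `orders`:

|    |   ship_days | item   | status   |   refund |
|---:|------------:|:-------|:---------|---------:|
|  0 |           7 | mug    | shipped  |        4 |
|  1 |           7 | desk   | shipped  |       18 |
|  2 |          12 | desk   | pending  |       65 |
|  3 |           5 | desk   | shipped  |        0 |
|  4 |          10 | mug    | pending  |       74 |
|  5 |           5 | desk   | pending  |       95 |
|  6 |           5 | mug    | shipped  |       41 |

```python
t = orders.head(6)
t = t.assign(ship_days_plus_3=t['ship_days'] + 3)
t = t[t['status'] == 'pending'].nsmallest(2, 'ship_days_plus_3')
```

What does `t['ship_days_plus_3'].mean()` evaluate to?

take first 6 rows:
   ship_days  item   status  refund
0          7   mug  shipped       4
1          7  desk  shipped      18
2         12  desk  pending      65
3          5  desk  shipped       0
4         10   mug  pending      74
5          5  desk  pending      95
add column ship_days_plus_3 = t['ship_days'] + 3:
   ship_days  item   status  refund  ship_days_plus_3
0          7   mug  shipped       4                10
1          7  desk  shipped      18                10
2         12  desk  pending      65                15
3          5  desk  shipped       0                 8
4         10   mug  pending      74                13
5          5  desk  pending      95                 8
filter rows where status == 'pending':
   ship_days  item   status  refund  ship_days_plus_3
2         12  desk  pending      65                15
4         10   mug  pending      74                13
5          5  desk  pending      95                 8
take 2 rows with smallest ship_days_plus_3:
   ship_days  item   status  refund  ship_days_plus_3
5          5  desk  pending      95                 8
4         10   mug  pending      74                13
Finally, mean of column 'ship_days_plus_3' = 10.5.

10.5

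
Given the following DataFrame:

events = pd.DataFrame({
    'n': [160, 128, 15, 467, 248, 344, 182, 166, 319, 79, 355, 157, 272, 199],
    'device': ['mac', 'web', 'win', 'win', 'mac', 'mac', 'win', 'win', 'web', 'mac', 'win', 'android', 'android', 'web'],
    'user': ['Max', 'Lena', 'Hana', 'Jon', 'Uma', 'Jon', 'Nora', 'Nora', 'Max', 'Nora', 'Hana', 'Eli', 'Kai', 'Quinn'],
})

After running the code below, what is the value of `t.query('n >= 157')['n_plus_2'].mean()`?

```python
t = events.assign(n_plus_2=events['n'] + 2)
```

add column n_plus_2 = events['n'] + 2:
      n   device   user  n_plus_2
0   160      mac    Max       162
1   128      web   Lena       130
2    15      win   Hana        17
3   467      win    Jon       469
4   248      mac    Uma       250
5   344      mac    Jon       346
6   182      win   Nora       184
7   166      win   Nora       168
8   319      web    Max       321
9    79      mac   Nora        81
10  355      win   Hana       357
11  157  android    Eli       159
12  272  android    Kai       274
13  199      web  Quinn       201
filter rows where n >= 157:
      n   device   user  n_plus_2
0   160      mac    Max       162
3   467      win    Jon       469
4   248      mac    Uma       250
5   344      mac    Jon       346
6   182      win   Nora       184
7   166      win   Nora       168
8   319      web    Max       321
10  355      win   Hana       357
11  157  android    Eli       159
12  272  android    Kai       274
13  199      web  Quinn       201

262.818181818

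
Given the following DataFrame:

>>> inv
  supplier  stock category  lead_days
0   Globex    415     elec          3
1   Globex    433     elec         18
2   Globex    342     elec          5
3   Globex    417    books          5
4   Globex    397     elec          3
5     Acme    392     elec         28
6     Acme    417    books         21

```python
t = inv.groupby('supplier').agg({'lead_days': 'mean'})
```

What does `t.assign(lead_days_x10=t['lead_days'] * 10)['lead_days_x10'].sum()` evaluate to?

313.0

group by supplier, mean of lead_days:
          lead_days
supplier           
Acme           24.5
Globex          6.8
add column lead_days_x10 = t['lead_days'] * 10:
          lead_days  lead_days_x10
supplier                          
Acme           24.5          245.0
Globex          6.8           68.0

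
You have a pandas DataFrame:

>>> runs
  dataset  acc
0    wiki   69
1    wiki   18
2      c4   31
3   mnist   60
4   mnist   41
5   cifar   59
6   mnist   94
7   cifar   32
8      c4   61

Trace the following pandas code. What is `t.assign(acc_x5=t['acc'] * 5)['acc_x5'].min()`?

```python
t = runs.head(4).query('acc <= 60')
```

90

take first 4 rows:
  dataset  acc
0    wiki   69
1    wiki   18
2      c4   31
3   mnist   60
filter rows where acc <= 60:
  dataset  acc
1    wiki   18
2      c4   31
3   mnist   60
add column acc_x5 = t['acc'] * 5:
  dataset  acc  acc_x5
1    wiki   18      90
2      c4   31     155
3   mnist   60     300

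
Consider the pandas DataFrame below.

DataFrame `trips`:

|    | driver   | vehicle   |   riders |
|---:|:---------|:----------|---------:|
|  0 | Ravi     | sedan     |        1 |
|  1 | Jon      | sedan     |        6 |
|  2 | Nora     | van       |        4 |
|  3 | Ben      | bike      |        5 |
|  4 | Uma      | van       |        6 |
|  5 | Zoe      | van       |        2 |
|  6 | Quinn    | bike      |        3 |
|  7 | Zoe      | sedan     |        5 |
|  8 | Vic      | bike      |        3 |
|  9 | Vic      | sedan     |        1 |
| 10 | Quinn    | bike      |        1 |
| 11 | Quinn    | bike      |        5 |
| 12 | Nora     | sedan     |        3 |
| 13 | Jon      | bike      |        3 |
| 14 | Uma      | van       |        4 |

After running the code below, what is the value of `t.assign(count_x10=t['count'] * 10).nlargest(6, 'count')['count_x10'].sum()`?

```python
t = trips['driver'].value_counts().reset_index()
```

value_counts of driver:
driver
Quinn    3
Jon      2
Nora     2
Uma      2
Zoe      2
Vic      2
Ravi     1
Ben      1
Name: count, dtype: int64
reset_index():
  driver  count
0  Quinn      3
1    Jon      2
2   Nora      2
3    Uma      2
4    Zoe      2
5    Vic      2
6   Ravi      1
7    Ben      1
add column count_x10 = t['count'] * 10:
  driver  count  count_x10
0  Quinn      3         30
1    Jon      2         20
2   Nora      2         20
3    Uma      2         20
4    Zoe      2         20
5    Vic      2         20
6   Ravi      1         10
7    Ben      1         10
take 6 rows with largest count:
  driver  count  count_x10
0  Quinn      3         30
1    Jon      2         20
2   Nora      2         20
3    Uma      2         20
4    Zoe      2         20
5    Vic      2         20
So sum() = 130.

130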